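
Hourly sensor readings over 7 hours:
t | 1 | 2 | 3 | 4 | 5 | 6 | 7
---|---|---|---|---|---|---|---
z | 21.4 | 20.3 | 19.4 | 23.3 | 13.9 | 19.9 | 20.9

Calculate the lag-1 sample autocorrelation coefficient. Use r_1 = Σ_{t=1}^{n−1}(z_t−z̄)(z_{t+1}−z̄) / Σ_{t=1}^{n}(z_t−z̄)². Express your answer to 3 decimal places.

Mean z̄ = (21.4 + 20.3 + 19.4 + 23.3 + 13.9 + 19.9 + 20.9)/7 = 19.8714
Deviations from mean: 1.5286, 0.4286, -0.4714, 3.4286, -5.9714, 0.0286, 1.0286
Σ(z_t−z̄)(z_{t+1}−z̄) = (0.6551) + (-0.2020) + (-1.6163) + (-20.4735) + (-0.1706) + (0.0294) = -21.7780
Denominator Σ(z_t−z̄)² = 51.2143
r_1 = -21.7780 / 51.2143 = -0.425

-0.425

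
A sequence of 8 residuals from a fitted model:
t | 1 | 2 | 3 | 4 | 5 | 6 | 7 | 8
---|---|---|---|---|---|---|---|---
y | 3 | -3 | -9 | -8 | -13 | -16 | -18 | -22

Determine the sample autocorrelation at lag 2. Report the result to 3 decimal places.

Mean ȳ = (3 − 3 − 9 − 8 − 13 − 16 − 18 − 22)/8 = -10.7500
Deviations from mean: 13.7500, 7.7500, 1.7500, 2.7500, -2.2500, -5.2500, -7.2500, -11.2500
Σ(y_t−ȳ)(y_{t+2}−ȳ) = (24.0625) + (21.3125) + (-3.9375) + (-14.4375) + (16.3125) + (59.0625) = 102.3750
Denominator Σ(y_t−ȳ)² = 471.5000
r_2 = 102.3750 / 471.5000 = 0.217

0.217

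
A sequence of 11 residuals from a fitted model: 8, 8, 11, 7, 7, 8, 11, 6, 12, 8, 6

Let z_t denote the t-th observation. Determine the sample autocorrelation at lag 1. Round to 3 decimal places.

Mean z̄ = (8 + 8 + 11 + 7 + 7 + 8 + 11 + 6 + 12 + 8 + 6)/11 = 8.3636
Numerator Σ_{t=1}^{10}(z_t−z̄)(z_{t+1}−z̄) = -18.3140
Denominator Σ(z_t−z̄)² = 42.5455
r_1 = -18.3140 / 42.5455 = -0.430

-0.430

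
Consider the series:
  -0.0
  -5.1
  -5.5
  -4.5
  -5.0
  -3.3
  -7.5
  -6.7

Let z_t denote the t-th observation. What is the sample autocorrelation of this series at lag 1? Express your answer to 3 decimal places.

-0.014

Mean z̄ = (-0.0 − 5.1 − 5.5 − 4.5 − 5.0 − 3.3 − 7.5 − 6.7)/8 = -4.7000
Deviations from mean: 4.7000, -0.4000, -0.8000, 0.2000, -0.3000, 1.4000, -2.8000, -2.0000
Σ(z_t−z̄)(z_{t+1}−z̄) = (-1.8800) + (0.3200) + (-0.1600) + (-0.0600) + (-0.4200) + (-3.9200) + (5.6000) = -0.5200
Denominator Σ(z_t−z̄)² = 36.8200
r_1 = -0.5200 / 36.8200 = -0.014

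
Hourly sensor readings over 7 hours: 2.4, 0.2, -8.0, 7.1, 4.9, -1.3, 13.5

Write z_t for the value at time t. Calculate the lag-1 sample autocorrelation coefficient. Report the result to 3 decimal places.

Mean z̄ = (2.4 + 0.2 − 8.0 + 7.1 + 4.9 − 1.3 + 13.5)/7 = 2.6857
Σ(z_t−z̄)(z_{t+1}−z̄) = (0.7102) + (26.5616) + (-47.1698) + (9.7745) + (-8.8255) + (-43.1027) = -62.0516
Denominator Σ(z_t−z̄)² = 277.6686
r_1 = -62.0516 / 277.6686 = -0.223

-0.223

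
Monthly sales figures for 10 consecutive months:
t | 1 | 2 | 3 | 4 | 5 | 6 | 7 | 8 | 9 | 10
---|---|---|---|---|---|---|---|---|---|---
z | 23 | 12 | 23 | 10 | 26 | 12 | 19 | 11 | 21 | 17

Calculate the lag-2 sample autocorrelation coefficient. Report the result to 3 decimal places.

0.705

Mean z̄ = (23 + 12 + 23 + 10 + 26 + 12 + 19 + 11 + 21 + 17)/10 = 17.4000
Numerator Σ_{t=1}^{8}(z_t−z̄)(z_{t+2}−z̄) = 216.0800
Denominator Σ(z_t−z̄)² = 306.4000
r_2 = 216.0800 / 306.4000 = 0.705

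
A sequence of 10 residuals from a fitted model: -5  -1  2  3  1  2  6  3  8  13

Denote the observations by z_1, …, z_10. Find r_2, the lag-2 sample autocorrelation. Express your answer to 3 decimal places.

Mean z̄ = (-5 − 1 + 2 + 3 + 1 + 2 + 6 + 3 + 8 + 13)/10 = 3.2000
Numerator Σ_{t=1}^{8}(z_t−z̄)(z_{t+2}−z̄) = 19.1200
Denominator Σ(z_t−z̄)² = 219.6000
r_2 = 19.1200 / 219.6000 = 0.087

0.087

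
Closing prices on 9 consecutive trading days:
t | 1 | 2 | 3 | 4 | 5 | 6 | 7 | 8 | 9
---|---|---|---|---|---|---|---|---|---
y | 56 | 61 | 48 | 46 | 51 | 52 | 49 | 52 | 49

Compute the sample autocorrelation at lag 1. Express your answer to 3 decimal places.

0.166

Mean ȳ = (56 + 61 + 48 + 46 + 51 + 52 + 49 + 52 + 49)/9 = 51.5556
Numerator Σ_{t=1}^{8}(y_t−ȳ)(y_{t+1}−ȳ) = 27.5802
Denominator Σ(y_t−ȳ)² = 166.2222
r_1 = 27.5802 / 166.2222 = 0.166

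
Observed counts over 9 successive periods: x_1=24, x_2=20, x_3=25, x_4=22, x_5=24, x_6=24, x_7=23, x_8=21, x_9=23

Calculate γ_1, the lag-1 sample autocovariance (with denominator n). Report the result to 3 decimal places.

-1.248

Mean x̄ = (24 + 20 + 25 + 22 + 24 + 24 + 23 + 21 + 23)/9 = 22.8889
Σ_{t=1}^{8}(x_t−x̄)(x_{t+1}−x̄) = -11.2346
γ_1 = -11.2346 / 9 = -1.248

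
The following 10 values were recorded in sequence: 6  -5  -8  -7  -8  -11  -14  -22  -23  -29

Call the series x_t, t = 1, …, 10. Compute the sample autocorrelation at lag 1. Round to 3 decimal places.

0.543

Mean x̄ = (6 − 5 − 8 − 7 − 8 − 11 − 14 − 22 − 23 − 29)/10 = -12.1000
Numerator Σ_{t=1}^{9}(x_t−x̄)(x_{t+1}−x̄) = 512.7900
Denominator Σ(x_t−x̄)² = 944.9000
r_1 = 512.7900 / 944.9000 = 0.543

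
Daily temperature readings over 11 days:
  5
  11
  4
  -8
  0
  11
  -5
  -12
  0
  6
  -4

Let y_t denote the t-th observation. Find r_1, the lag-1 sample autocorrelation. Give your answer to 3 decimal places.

Mean ȳ = (5 + 11 + 4 − 8 + 0 + 11 − 5 − 12 + 0 + 6 − 4)/11 = 0.7273
Numerator Σ_{t=1}^{10}(y_t−ȳ)(y_{t+1}−ȳ) = 42.3802
Denominator Σ(y_t−ȳ)² = 562.1818
r_1 = 42.3802 / 562.1818 = 0.075

0.075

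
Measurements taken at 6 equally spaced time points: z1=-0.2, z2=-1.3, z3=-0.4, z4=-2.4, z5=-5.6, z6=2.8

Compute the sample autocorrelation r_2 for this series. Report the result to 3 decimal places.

Mean z̄ = (-0.2 − 1.3 − 0.4 − 2.4 − 5.6 + 2.8)/6 = -1.1833
Deviations from mean: 0.9833, -0.1167, 0.7833, -1.2167, -4.4167, 3.9833
Σ(z_t−z̄)(z_{t+2}−z̄) = (0.7703) + (0.1419) + (-3.4597) + (-4.8464) = -7.3939
Denominator Σ(z_t−z̄)² = 38.4483
r_2 = -7.3939 / 38.4483 = -0.192

-0.192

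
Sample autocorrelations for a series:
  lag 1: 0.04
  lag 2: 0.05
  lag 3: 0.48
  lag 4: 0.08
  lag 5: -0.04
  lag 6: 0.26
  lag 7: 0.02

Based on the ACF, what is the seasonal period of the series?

3

The largest autocorrelation is r_3 = 0.48, with a weaker echo at lag 6 (0.26); the remaining lags stay at or below 0.08.
The dominant spike at lag 3 indicates a seasonal period of 3.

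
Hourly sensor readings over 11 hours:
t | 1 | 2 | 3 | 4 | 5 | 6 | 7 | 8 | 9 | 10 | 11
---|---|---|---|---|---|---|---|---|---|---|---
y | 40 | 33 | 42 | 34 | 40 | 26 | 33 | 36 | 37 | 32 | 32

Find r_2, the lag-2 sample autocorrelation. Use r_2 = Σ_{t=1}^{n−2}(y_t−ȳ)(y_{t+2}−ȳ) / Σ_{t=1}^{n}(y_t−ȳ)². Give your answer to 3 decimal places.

0.231

Mean ȳ = (40 + 33 + 42 + 34 + 40 + 26 + 33 + 36 + 37 + 32 + 32)/11 = 35.0000
Numerator Σ_{t=1}^{9}(y_t−ȳ)(y_{t+2}−ȳ) = 49.0000
Denominator Σ(y_t−ȳ)² = 212.0000
r_2 = 49.0000 / 212.0000 = 0.231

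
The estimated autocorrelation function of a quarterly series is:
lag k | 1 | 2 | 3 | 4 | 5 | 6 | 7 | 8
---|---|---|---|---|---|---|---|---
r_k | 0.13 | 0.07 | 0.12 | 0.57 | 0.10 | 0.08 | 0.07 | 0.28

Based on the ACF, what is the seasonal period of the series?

4

The largest autocorrelation is r_4 = 0.57, with a weaker echo at lag 8 (0.28); the remaining lags stay at or below 0.13.
The dominant spike at lag 4 indicates a seasonal period of 4.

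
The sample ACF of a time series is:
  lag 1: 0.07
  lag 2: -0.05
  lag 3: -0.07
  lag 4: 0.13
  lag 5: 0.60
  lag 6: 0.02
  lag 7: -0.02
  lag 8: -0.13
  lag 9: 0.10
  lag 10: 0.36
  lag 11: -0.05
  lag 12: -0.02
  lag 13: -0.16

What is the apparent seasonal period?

The largest autocorrelation is r_5 = 0.60, with a weaker echo at lag 10 (0.36); the remaining lags stay at or below 0.13.
The dominant spike at lag 5 indicates a seasonal period of 5.

5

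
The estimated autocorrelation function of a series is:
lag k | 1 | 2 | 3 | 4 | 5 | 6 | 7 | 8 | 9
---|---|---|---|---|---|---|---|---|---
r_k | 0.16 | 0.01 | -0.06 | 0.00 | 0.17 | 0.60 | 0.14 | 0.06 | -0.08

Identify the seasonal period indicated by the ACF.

6

The largest autocorrelation is r_6 = 0.60; the remaining lags stay at or below 0.17.
The dominant spike at lag 6 indicates a seasonal period of 6.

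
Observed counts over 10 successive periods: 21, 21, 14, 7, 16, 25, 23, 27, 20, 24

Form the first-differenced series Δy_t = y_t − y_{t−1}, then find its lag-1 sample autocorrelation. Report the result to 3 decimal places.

-0.043

First differences Δy: 0, -7, -7, 9, 9, -2, 4, -7, 4
Mean of differences = 0.3333
Numerator Σ(Δy_t−Δȳ)(Δy_{t+1}−Δȳ) = -14.7778
Denominator Σ(Δy_t−Δȳ)² = 344.0000
r_1(Δy) = -14.7778 / 344.0000 = -0.043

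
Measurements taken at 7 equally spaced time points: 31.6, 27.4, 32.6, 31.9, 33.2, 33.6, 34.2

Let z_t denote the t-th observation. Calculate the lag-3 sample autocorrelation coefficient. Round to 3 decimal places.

Mean z̄ = (31.6 + 27.4 + 32.6 + 31.9 + 33.2 + 33.6 + 34.2)/7 = 32.0714
Deviations from mean: -0.4714, -4.6714, 0.5286, -0.1714, 1.1286, 1.5286, 2.1286
Numerator Σ_{t=1}^{4}(z_t−z̄)(z_{t+3}−z̄) = -4.7482
Denominator Σ(z_t−z̄)² = 30.4943
r_3 = -4.7482 / 30.4943 = -0.156

-0.156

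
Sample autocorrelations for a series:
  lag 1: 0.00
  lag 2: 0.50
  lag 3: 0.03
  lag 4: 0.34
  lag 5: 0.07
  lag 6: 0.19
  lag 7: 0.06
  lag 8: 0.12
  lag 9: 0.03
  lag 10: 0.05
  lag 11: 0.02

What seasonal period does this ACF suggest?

The largest autocorrelation is r_2 = 0.50, with weaker echoes at lags 4 (0.34) and 6 (0.19); the remaining lags stay at or below 0.12.
The dominant spike at lag 2 indicates a seasonal period of 2.

2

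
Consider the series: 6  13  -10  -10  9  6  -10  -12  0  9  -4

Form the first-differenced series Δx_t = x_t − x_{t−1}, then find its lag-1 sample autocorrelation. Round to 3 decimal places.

First differences Δx: 7, -23, 0, 19, -3, -16, -2, 12, 9, -13
Mean of differences = -1.0000
Numerator Σ(Δx_t−Δx̄)(Δx_{t+1}−Δx̄) = -176.0000
Denominator Σ(Δx_t−Δx̄)² = 1592.0000
r_1(Δx) = -176.0000 / 1592.0000 = -0.111

-0.111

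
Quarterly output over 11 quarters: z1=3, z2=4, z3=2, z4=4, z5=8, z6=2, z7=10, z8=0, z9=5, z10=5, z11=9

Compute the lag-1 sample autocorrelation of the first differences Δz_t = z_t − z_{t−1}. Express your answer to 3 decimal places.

-0.766

First differences Δz: 1, -2, 2, 4, -6, 8, -10, 5, 0, 4
Mean of differences = 0.6000
Numerator Σ(Δz_t−Δz̄)(Δz_{t+1}−Δz̄) = -200.9600
Denominator Σ(Δz_t−Δz̄)² = 262.4000
r_1(Δz) = -200.9600 / 262.4000 = -0.766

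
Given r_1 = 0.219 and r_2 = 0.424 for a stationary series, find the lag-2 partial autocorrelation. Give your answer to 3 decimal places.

0.395

φ_{22} = (r_2 − r_1²) / (1 − r_1²)
r_1² = (0.219)² = 0.047961
Numerator = 0.424 − 0.0480 = 0.3760; denominator = 1 − 0.0480 = 0.9520
φ_{22} = 0.3760 / 0.9520 = 0.395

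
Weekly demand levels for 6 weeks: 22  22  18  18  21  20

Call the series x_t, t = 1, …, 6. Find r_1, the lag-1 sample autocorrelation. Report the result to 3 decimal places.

0.127

Mean x̄ = (22 + 22 + 18 + 18 + 21 + 20)/6 = 20.1667
Deviations from mean: 1.8333, 1.8333, -2.1667, -2.1667, 0.8333, -0.1667
Numerator Σ_{t=1}^{5}(x_t−x̄)(x_{t+1}−x̄) = 2.1389
Denominator Σ(x_t−x̄)² = 16.8333
r_1 = 2.1389 / 16.8333 = 0.127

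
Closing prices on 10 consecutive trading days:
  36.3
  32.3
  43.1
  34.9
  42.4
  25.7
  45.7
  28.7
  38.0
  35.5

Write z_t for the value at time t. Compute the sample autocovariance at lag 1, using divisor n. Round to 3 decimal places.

Mean z̄ = (36.3 + 32.3 + 43.1 + 34.9 + 42.4 + 25.7 + 45.7 + 28.7 + 38.0 + 35.5)/10 = 36.2600
Σ_{t=1}^{9}(z_t−z̄)(z_{t+1}−z̄) = -295.2656
γ_1 = -295.2656 / 10 = -29.527

-29.527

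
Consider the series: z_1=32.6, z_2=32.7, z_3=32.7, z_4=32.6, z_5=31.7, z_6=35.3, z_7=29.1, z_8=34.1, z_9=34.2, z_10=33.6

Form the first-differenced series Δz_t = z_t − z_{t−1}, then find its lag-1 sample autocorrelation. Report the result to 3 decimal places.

-0.725

First differences Δz: 0.1, 0.0, -0.1, -0.9, 3.6, -6.2, 5.0, 0.1, -0.6
Mean of differences = 0.1111
Numerator Σ(Δz_t−Δz̄)(Δz_{t+1}−Δz̄) = -56.2090
Denominator Σ(Δz_t−Δz̄)² = 77.4889
r_1(Δz) = -56.2090 / 77.4889 = -0.725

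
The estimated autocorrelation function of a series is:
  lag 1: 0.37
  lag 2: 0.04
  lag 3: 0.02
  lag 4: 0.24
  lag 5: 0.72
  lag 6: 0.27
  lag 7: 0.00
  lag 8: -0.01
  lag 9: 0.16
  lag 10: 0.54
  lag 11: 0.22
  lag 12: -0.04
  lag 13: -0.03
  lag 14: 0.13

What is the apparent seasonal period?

The largest autocorrelation is r_5 = 0.72, with a weaker echo at lag 10 (0.54); the remaining lags stay at or below 0.37. The elevated value at lag 1 (0.37), dropping to 0.04 at lag 2, reflects decaying short-term dependence rather than seasonality.
The dominant spike at lag 5 indicates a seasonal period of 5.

5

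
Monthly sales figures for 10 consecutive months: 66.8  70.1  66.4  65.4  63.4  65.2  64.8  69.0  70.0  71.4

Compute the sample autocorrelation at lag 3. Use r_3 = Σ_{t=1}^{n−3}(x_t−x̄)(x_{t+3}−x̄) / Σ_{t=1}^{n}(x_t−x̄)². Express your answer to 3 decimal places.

-0.404

Mean x̄ = (66.8 + 70.1 + 66.4 + 65.4 + 63.4 + 65.2 + 64.8 + 69.0 + 70.0 + 71.4)/10 = 67.2500
Σ(x_t−x̄)(x_{t+3}−x̄) = (0.8325) + (-10.9725) + (1.7425) + (4.5325) + (-6.7375) + (-5.6375) + (-10.1675) = -26.4075
Denominator Σ(x_t−x̄)² = 65.3450
r_3 = -26.4075 / 65.3450 = -0.404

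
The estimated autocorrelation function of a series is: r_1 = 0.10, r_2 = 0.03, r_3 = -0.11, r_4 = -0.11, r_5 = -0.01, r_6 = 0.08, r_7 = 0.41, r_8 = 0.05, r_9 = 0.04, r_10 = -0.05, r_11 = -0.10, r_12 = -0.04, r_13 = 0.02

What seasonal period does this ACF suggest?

7

The largest autocorrelation is r_7 = 0.41; the remaining lags stay at or below 0.10.
The dominant spike at lag 7 indicates a seasonal period of 7.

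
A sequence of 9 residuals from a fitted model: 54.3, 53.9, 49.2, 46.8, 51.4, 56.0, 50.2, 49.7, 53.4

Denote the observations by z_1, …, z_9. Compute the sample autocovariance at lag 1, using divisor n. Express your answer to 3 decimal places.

0.621

Mean z̄ = (54.3 + 53.9 + 49.2 + 46.8 + 51.4 + 56.0 + 50.2 + 49.7 + 53.4)/9 = 51.6556
Σ_{t=1}^{8}(z_t−z̄)(z_{t+1}−z̄) = 5.5891
γ_1 = 5.5891 / 9 = 0.621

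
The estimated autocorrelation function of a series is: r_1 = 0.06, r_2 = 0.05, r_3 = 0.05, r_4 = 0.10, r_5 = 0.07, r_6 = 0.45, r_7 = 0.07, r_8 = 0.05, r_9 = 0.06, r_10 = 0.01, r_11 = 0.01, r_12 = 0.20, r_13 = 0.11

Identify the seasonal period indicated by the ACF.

6

The largest autocorrelation is r_6 = 0.45, with a weaker echo at lag 12 (0.20); the remaining lags stay at or below 0.11.
The dominant spike at lag 6 indicates a seasonal period of 6.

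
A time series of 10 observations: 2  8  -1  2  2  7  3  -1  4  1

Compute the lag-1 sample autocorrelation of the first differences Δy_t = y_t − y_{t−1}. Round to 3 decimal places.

-0.555

First differences Δy: 6, -9, 3, 0, 5, -4, -4, 5, -3
Mean of differences = -0.1111
Numerator Σ(Δy_t−Δȳ)(Δy_{t+1}−Δȳ) = -120.4568
Denominator Σ(Δy_t−Δȳ)² = 216.8889
r_1(Δy) = -120.4568 / 216.8889 = -0.555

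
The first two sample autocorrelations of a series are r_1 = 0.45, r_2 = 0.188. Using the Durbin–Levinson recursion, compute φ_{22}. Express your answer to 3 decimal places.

φ_{22} = (r_2 − r_1²) / (1 − r_1²)
r_1² = (0.45)² = 0.2025
Numerator = 0.188 − 0.2025 = -0.0145; denominator = 1 − 0.2025 = 0.7975
φ_{22} = -0.0145 / 0.7975 = -0.018

-0.018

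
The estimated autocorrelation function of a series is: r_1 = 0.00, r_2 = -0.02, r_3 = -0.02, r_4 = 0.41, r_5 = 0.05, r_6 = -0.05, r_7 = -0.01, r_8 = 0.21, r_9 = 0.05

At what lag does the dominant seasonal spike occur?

The largest autocorrelation is r_4 = 0.41, with a weaker echo at lag 8 (0.21); the remaining lags stay at or below 0.05.
The dominant spike at lag 4 indicates a seasonal period of 4.

4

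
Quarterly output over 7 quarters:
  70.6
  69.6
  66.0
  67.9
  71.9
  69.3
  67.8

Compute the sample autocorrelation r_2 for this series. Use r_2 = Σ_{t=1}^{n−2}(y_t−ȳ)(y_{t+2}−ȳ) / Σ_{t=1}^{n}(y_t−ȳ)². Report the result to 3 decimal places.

Mean ȳ = (70.6 + 69.6 + 66.0 + 67.9 + 71.9 + 69.3 + 67.8)/7 = 69.0143
Deviations from mean: 1.5857, 0.5857, -3.0143, -1.1143, 2.8857, 0.2857, -1.2143
Σ(y_t−ȳ)(y_{t+2}−ȳ) = (-4.7798) + (-0.6527) + (-8.6984) + (-0.3184) + (-3.5041) = -17.9533
Denominator Σ(y_t−ȳ)² = 23.0686
r_2 = -17.9533 / 23.0686 = -0.778

-0.778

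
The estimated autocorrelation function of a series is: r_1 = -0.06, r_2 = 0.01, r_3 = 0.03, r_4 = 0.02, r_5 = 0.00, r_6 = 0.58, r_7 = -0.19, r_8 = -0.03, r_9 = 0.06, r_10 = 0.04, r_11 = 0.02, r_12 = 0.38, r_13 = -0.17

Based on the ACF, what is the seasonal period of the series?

6

The largest autocorrelation is r_6 = 0.58, with a weaker echo at lag 12 (0.38); the remaining lags stay at or below 0.06.
The dominant spike at lag 6 indicates a seasonal period of 6.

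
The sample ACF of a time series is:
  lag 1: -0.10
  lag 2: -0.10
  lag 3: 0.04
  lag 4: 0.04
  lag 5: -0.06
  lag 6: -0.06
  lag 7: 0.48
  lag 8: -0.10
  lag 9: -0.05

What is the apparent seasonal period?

The largest autocorrelation is r_7 = 0.48; the remaining lags stay at or below 0.04.
The dominant spike at lag 7 indicates a seasonal period of 7.

7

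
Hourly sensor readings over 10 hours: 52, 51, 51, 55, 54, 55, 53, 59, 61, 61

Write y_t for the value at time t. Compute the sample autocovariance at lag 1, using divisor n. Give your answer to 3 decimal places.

Mean ȳ = (52 + 51 + 51 + 55 + 54 + 55 + 53 + 59 + 61 + 61)/10 = 55.2000
Σ_{t=1}^{9}(y_t−ȳ)(y_{t+1}−ȳ) = 80.1600
γ_1 = 80.1600 / 10 = 8.016

8.016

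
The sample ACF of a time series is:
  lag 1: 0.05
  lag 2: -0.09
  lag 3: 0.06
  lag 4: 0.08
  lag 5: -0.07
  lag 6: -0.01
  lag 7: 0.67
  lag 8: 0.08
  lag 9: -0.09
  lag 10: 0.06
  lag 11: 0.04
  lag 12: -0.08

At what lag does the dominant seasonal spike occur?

7

The largest autocorrelation is r_7 = 0.67; the remaining lags stay at or below 0.08.
The dominant spike at lag 7 indicates a seasonal period of 7.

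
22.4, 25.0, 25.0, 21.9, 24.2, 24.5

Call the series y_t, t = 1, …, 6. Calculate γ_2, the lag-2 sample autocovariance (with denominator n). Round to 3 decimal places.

Mean ȳ = (22.4 + 25.0 + 25.0 + 21.9 + 24.2 + 24.5)/6 = 23.8333
Σ_{t=1}^{4}(y_t−ȳ)(y_{t+2}−ȳ) = -4.7889
γ_2 = -4.7889 / 6 = -0.798

-0.798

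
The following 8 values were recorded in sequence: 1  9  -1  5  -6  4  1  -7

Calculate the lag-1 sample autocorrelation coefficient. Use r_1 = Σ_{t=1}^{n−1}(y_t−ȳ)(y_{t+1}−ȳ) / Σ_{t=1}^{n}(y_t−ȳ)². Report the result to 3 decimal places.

Mean ȳ = (1 + 9 − 1 + 5 − 6 + 4 + 1 − 7)/8 = 0.7500
Numerator Σ_{t=1}^{7}(y_t−ȳ)(y_{t+1}−ȳ) = -71.5625
Denominator Σ(y_t−ȳ)² = 205.5000
r_1 = -71.5625 / 205.5000 = -0.348

-0.348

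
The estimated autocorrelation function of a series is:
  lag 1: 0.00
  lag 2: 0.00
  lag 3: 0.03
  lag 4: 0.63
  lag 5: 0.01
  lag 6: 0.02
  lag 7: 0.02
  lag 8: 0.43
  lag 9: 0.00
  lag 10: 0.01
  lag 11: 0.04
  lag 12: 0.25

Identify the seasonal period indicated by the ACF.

The largest autocorrelation is r_4 = 0.63, with weaker echoes at lags 8 (0.43) and 12 (0.25); the remaining lags stay at or below 0.04.
The dominant spike at lag 4 indicates a seasonal period of 4.

4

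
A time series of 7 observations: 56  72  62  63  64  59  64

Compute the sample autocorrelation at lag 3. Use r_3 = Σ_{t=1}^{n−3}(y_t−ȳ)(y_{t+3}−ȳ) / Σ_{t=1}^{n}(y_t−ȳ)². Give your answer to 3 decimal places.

Mean ȳ = (56 + 72 + 62 + 63 + 64 + 59 + 64)/7 = 62.8571
Deviations from mean: -6.8571, 9.1429, -0.8571, 0.1429, 1.1429, -3.8571, 1.1429
Σ(y_t−ȳ)(y_{t+3}−ȳ) = (-0.9796) + (10.4490) + (3.3061) + (0.1633) = 12.9388
Denominator Σ(y_t−ȳ)² = 148.8571
r_3 = 12.9388 / 148.8571 = 0.087

0.087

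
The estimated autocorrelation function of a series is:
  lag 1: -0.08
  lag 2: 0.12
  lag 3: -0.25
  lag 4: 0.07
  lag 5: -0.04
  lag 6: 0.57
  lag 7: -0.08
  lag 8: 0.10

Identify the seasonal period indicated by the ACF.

6

The largest autocorrelation is r_6 = 0.57; the remaining lags stay at or below 0.12.
The dominant spike at lag 6 indicates a seasonal period of 6.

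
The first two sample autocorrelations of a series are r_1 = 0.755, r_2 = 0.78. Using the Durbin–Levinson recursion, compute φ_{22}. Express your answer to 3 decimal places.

0.488

φ_{22} = (r_2 − r_1²) / (1 − r_1²)
r_1² = (0.755)² = 0.570025
Numerator = 0.78 − 0.5700 = 0.2100; denominator = 1 − 0.5700 = 0.4300
φ_{22} = 0.2100 / 0.4300 = 0.488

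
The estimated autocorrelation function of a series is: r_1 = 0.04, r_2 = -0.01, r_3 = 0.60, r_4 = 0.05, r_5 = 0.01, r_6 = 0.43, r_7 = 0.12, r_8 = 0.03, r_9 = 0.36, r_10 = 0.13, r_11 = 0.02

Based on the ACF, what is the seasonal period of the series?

3

The largest autocorrelation is r_3 = 0.60, with weaker echoes at lags 6 (0.43) and 9 (0.36); the remaining lags stay at or below 0.13.
The dominant spike at lag 3 indicates a seasonal period of 3.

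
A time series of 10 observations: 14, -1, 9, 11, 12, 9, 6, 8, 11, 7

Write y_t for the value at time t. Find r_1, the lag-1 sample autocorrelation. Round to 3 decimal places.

-0.324

Mean ȳ = (14 − 1 + 9 + 11 + 12 + 9 + 6 + 8 + 11 + 7)/10 = 8.6000
Numerator Σ_{t=1}^{9}(y_t−ȳ)(y_{t+1}−ȳ) = -49.9600
Denominator Σ(y_t−ȳ)² = 154.4000
r_1 = -49.9600 / 154.4000 = -0.324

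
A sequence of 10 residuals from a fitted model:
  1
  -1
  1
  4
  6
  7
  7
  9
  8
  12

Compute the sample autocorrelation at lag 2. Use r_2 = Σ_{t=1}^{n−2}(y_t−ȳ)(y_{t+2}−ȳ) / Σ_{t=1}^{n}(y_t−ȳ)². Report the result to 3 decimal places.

0.386

Mean ȳ = (1 − 1 + 1 + 4 + 6 + 7 + 7 + 9 + 8 + 12)/10 = 5.4000
Numerator Σ_{t=1}^{8}(y_t−ȳ)(y_{t+2}−ȳ) = 58.0800
Denominator Σ(y_t−ȳ)² = 150.4000
r_2 = 58.0800 / 150.4000 = 0.386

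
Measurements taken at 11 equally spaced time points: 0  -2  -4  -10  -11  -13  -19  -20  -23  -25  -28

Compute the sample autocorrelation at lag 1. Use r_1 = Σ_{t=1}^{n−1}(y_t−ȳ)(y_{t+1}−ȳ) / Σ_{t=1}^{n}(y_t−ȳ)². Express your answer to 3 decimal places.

0.730

Mean ȳ = (0 − 2 − 4 − 10 − 11 − 13 − 19 − 20 − 23 − 25 − 28)/11 = -14.0909
Numerator Σ_{t=1}^{10}(y_t−ȳ)(y_{t+1}−ȳ) = 674.9008
Denominator Σ(y_t−ȳ)² = 924.9091
r_1 = 674.9008 / 924.9091 = 0.730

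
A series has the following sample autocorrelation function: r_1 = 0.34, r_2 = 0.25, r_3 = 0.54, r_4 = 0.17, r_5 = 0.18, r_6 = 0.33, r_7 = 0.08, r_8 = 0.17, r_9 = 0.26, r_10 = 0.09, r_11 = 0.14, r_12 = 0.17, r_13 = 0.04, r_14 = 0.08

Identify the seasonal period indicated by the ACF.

The largest autocorrelation is r_3 = 0.54; the remaining lags stay at or below 0.34. The elevated value at lag 1 (0.34), dropping to 0.25 at lag 2, reflects decaying short-term dependence rather than seasonality.
The dominant spike at lag 3 indicates a seasonal period of 3.

3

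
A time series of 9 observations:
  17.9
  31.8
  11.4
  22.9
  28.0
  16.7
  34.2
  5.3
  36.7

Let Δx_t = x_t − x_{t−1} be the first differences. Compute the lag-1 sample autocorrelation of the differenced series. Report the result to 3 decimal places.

-0.695

First differences Δx: 13.9, -20.4, 11.5, 5.1, -11.3, 17.5, -28.9, 31.4
Mean of differences = 2.3500
Numerator Σ(Δx_t−Δx̄)(Δx_{t+1}−Δx̄) = -2071.3475
Denominator Σ(Δx_t−Δx̄)² = 2978.5600
r_1(Δx) = -2071.3475 / 2978.5600 = -0.695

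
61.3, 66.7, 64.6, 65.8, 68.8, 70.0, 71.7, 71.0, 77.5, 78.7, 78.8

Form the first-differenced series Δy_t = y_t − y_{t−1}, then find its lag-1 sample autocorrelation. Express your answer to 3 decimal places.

-0.428

First differences Δy: 5.4, -2.1, 1.2, 3.0, 1.2, 1.7, -0.7, 6.5, 1.2, 0.1
Mean of differences = 1.7500
Numerator Σ(Δy_t−Δȳ)(Δy_{t+1}−Δȳ) = -26.5025
Denominator Σ(Δy_t−Δȳ)² = 61.9050
r_1(Δy) = -26.5025 / 61.9050 = -0.428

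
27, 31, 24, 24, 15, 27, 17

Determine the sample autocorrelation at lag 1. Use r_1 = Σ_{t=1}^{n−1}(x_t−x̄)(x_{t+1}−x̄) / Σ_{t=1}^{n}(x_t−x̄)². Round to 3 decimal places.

Mean x̄ = (27 + 31 + 24 + 24 + 15 + 27 + 17)/7 = 23.5714
Deviations from mean: 3.4286, 7.4286, 0.4286, 0.4286, -8.5714, 3.4286, -6.5714
Numerator Σ_{t=1}^{6}(x_t−x̄)(x_{t+1}−x̄) = -26.7551
Denominator Σ(x_t−x̄)² = 195.7143
r_1 = -26.7551 / 195.7143 = -0.137

-0.137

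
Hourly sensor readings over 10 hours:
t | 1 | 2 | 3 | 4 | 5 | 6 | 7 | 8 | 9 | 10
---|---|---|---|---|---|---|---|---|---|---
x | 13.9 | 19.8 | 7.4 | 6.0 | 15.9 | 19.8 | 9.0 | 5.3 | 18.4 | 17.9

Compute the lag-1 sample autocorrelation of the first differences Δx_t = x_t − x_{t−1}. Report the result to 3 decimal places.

First differences Δx: 5.9, -12.4, -1.4, 9.9, 3.9, -10.8, -3.7, 13.1, -0.5
Mean of differences = 0.4444
Numerator Σ(Δx_t−Δx̄)(Δx_{t+1}−Δx̄) = -87.8053
Denominator Σ(Δx_t−Δx̄)² = 604.1622
r_1(Δx) = -87.8053 / 604.1622 = -0.145

-0.145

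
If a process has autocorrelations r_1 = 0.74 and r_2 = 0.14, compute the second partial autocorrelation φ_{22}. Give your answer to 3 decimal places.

-0.901

φ_{22} = (r_2 − r_1²) / (1 − r_1²)
r_1² = (0.74)² = 0.5476
Numerator = 0.14 − 0.5476 = -0.4076; denominator = 1 − 0.5476 = 0.4524
φ_{22} = -0.4076 / 0.4524 = -0.901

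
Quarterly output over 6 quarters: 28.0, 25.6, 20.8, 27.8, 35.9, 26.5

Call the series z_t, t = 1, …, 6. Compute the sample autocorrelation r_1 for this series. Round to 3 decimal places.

Mean z̄ = (28.0 + 25.6 + 20.8 + 27.8 + 35.9 + 26.5)/6 = 27.4333
Deviations from mean: 0.5667, -1.8333, -6.6333, 0.3667, 8.4667, -0.9333
Σ(z_t−z̄)(z_{t+1}−z̄) = (-1.0389) + (12.1611) + (-2.4322) + (3.1044) + (-7.9022) = 3.8922
Denominator Σ(z_t−z̄)² = 120.3733
r_1 = 3.8922 / 120.3733 = 0.032

0.032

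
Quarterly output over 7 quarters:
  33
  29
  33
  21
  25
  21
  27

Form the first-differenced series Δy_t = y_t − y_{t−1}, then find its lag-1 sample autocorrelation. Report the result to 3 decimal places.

-0.676

First differences Δy: -4, 4, -12, 4, -4, 6
Mean of differences = -1.0000
Numerator Σ(Δy_t−Δȳ)(Δy_{t+1}−Δȳ) = -161.0000
Denominator Σ(Δy_t−Δȳ)² = 238.0000
r_1(Δy) = -161.0000 / 238.0000 = -0.676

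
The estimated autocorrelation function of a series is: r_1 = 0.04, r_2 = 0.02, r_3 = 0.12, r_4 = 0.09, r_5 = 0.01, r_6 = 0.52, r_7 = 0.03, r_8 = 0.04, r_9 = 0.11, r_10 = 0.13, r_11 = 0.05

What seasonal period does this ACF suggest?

6

The largest autocorrelation is r_6 = 0.52; the remaining lags stay at or below 0.13.
The dominant spike at lag 6 indicates a seasonal period of 6.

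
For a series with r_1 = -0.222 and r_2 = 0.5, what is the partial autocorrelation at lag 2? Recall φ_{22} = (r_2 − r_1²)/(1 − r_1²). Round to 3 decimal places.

φ_{22} = (r_2 − r_1²) / (1 − r_1²)
r_1² = (-0.222)² = 0.049284
Numerator = 0.5 − 0.0493 = 0.4507; denominator = 1 − 0.0493 = 0.9507
φ_{22} = 0.4507 / 0.9507 = 0.474

0.474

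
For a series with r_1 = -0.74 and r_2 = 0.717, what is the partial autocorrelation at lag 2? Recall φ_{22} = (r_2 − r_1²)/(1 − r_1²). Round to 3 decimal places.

0.374

φ_{22} = (r_2 − r_1²) / (1 − r_1²)
r_1² = (-0.74)² = 0.5476
Numerator = 0.717 − 0.5476 = 0.1694; denominator = 1 − 0.5476 = 0.4524
φ_{22} = 0.1694 / 0.4524 = 0.374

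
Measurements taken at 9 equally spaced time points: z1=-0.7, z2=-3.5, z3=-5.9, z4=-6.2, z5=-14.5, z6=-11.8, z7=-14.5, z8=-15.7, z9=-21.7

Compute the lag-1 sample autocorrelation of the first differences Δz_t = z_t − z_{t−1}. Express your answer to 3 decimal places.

First differences Δz: -2.8, -2.4, -0.3, -8.3, 2.7, -2.7, -1.2, -6.0
Mean of differences = -2.6250
Numerator Σ(Δz_t−Δz̄)(Δz_{t+1}−Δz̄) = -48.2456
Denominator Σ(Δz_t−Δz̄)² = 79.4750
r_1(Δz) = -48.2456 / 79.4750 = -0.607

-0.607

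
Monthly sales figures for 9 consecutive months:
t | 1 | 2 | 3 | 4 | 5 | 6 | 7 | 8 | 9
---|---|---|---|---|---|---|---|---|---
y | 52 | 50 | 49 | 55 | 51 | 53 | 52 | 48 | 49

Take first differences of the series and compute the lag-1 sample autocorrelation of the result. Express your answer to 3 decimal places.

-0.499

First differences Δy: -2, -1, 6, -4, 2, -1, -4, 1
Mean of differences = -0.3750
Numerator Σ(Δy_t−Δȳ)(Δy_{t+1}−Δȳ) = -38.8906
Denominator Σ(Δy_t−Δȳ)² = 77.8750
r_1(Δy) = -38.8906 / 77.8750 = -0.499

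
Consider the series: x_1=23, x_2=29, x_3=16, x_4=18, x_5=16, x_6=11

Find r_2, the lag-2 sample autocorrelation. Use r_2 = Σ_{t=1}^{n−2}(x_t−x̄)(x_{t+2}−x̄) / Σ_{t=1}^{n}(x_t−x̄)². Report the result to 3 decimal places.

-0.029

Mean x̄ = (23 + 29 + 16 + 18 + 16 + 11)/6 = 18.8333
Σ(x_t−x̄)(x_{t+2}−x̄) = (-11.8056) + (-8.4722) + (8.0278) + (6.5278) = -5.7222
Denominator Σ(x_t−x̄)² = 198.8333
r_2 = -5.7222 / 198.8333 = -0.029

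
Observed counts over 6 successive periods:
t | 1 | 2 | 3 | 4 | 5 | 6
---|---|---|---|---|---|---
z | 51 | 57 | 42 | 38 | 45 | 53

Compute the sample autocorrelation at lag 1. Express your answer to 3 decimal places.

0.172

Mean z̄ = (51 + 57 + 42 + 38 + 45 + 53)/6 = 47.6667
Numerator Σ_{t=1}^{5}(z_t−z̄)(z_{t+1}−z̄) = 44.5556
Denominator Σ(z_t−z̄)² = 259.3333
r_1 = 44.5556 / 259.3333 = 0.172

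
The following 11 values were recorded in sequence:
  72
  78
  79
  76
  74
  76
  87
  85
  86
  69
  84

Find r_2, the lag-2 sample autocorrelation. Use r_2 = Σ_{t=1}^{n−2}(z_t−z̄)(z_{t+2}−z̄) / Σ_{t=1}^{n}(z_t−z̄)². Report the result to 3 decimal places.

Mean z̄ = (72 + 78 + 79 + 76 + 74 + 76 + 87 + 85 + 86 + 69 + 84)/11 = 78.7273
Numerator Σ_{t=1}^{9}(z_t−z̄)(z_{t+2}−z̄) = -12.4215
Denominator Σ(z_t−z̄)² = 366.1818
r_2 = -12.4215 / 366.1818 = -0.034

-0.034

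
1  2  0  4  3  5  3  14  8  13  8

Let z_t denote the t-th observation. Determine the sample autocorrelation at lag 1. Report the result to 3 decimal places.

0.397

Mean z̄ = (1 + 2 + 0 + 4 + 3 + 5 + 3 + 14 + 8 + 13 + 8)/11 = 5.5455
Numerator Σ_{t=1}^{10}(z_t−z̄)(z_{t+1}−z̄) = 86.8843
Denominator Σ(z_t−z̄)² = 218.7273
r_1 = 86.8843 / 218.7273 = 0.397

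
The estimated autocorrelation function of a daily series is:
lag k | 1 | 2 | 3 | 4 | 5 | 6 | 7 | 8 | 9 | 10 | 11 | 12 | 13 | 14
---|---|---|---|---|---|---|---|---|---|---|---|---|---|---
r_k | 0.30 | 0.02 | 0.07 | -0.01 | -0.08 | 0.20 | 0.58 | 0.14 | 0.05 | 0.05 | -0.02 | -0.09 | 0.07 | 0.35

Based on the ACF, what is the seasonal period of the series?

7

The largest autocorrelation is r_7 = 0.58, with a weaker echo at lag 14 (0.35); the remaining lags stay at or below 0.30. The elevated value at lag 1 (0.30), dropping to 0.02 at lag 2, reflects decaying short-term dependence rather than seasonality.
The dominant spike at lag 7 indicates a seasonal period of 7.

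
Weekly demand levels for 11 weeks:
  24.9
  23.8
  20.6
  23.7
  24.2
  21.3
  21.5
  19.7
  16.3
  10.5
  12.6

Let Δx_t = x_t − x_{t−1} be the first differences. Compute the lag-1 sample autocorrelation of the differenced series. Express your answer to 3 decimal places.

-0.170

First differences Δx: -1.1, -3.2, 3.1, 0.5, -2.9, 0.2, -1.8, -3.4, -5.8, 2.1
Mean of differences = -1.2300
Numerator Σ(Δx_t−Δx̄)(Δx_{t+1}−Δx̄) = -11.4519
Denominator Σ(Δx_t−Δx̄)² = 67.4810
r_1(Δx) = -11.4519 / 67.4810 = -0.170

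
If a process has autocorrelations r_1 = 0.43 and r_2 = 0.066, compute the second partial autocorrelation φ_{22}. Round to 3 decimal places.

-0.146

φ_{22} = (r_2 − r_1²) / (1 − r_1²)
r_1² = (0.43)² = 0.1849
Numerator = 0.066 − 0.1849 = -0.1189; denominator = 1 − 0.1849 = 0.8151
φ_{22} = -0.1189 / 0.8151 = -0.146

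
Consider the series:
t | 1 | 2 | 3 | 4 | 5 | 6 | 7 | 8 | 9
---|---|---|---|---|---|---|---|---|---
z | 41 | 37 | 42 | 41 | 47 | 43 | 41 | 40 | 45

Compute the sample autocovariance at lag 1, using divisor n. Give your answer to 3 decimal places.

-0.038

Mean z̄ = (41 + 37 + 42 + 41 + 47 + 43 + 41 + 40 + 45)/9 = 41.8889
Σ_{t=1}^{8}(z_t−z̄)(z_{t+1}−z̄) = -0.3457
γ_1 = -0.3457 / 9 = -0.038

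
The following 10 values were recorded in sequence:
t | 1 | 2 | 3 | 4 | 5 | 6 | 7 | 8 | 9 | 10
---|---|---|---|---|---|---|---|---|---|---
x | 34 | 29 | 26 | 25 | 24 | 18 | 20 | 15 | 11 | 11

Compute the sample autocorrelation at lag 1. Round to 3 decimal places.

Mean x̄ = (34 + 29 + 26 + 25 + 24 + 18 + 20 + 15 + 11 + 11)/10 = 21.3000
Numerator Σ_{t=1}^{9}(x_t−x̄)(x_{t+1}−x̄) = 335.9100
Denominator Σ(x_t−x̄)² = 528.1000
r_1 = 335.9100 / 528.1000 = 0.636

0.636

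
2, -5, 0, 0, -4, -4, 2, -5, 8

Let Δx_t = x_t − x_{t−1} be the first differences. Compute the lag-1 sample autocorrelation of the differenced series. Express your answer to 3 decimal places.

-0.497

First differences Δx: -7, 5, 0, -4, 0, 6, -7, 13
Mean of differences = 0.7500
Numerator Σ(Δx_t−Δx̄)(Δx_{t+1}−Δx̄) = -168.5625
Denominator Σ(Δx_t−Δx̄)² = 339.5000
r_1(Δx) = -168.5625 / 339.5000 = -0.497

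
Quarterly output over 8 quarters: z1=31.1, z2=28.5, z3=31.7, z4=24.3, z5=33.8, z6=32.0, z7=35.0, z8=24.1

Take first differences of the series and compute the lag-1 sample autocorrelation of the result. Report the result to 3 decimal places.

-0.531

First differences Δz: -2.6, 3.2, -7.4, 9.5, -1.8, 3.0, -10.9
Mean of differences = -1.0000
Numerator Σ(Δz_t−Δz̄)(Δz_{t+1}−Δz̄) = -152.0000
Denominator Σ(Δz_t−Δz̄)² = 286.0600
r_1(Δz) = -152.0000 / 286.0600 = -0.531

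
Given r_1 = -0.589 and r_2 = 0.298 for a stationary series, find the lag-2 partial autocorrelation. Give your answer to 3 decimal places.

-0.075

φ_{22} = (r_2 − r_1²) / (1 − r_1²)
r_1² = (-0.589)² = 0.346921
Numerator = 0.298 − 0.3469 = -0.0489; denominator = 1 − 0.3469 = 0.6531
φ_{22} = -0.0489 / 0.6531 = -0.075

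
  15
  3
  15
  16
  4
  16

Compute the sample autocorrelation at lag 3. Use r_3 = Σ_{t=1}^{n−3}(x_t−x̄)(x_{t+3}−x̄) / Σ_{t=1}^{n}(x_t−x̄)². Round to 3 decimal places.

Mean x̄ = (15 + 3 + 15 + 16 + 4 + 16)/6 = 11.5000
Σ(x_t−x̄)(x_{t+3}−x̄) = (15.7500) + (63.7500) + (15.7500) = 95.2500
Denominator Σ(x_t−x̄)² = 193.5000
r_3 = 95.2500 / 193.5000 = 0.492

0.492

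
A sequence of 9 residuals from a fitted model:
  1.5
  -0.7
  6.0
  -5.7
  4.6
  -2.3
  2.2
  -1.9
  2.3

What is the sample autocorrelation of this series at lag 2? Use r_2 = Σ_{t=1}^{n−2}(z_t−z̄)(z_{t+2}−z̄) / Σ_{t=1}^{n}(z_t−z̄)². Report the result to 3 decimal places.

Mean z̄ = (1.5 − 0.7 + 6.0 − 5.7 + 4.6 − 2.3 + 2.2 − 1.9 + 2.3)/9 = 0.6667
Numerator Σ_{t=1}^{7}(z_t−z̄)(z_{t+2}−z̄) = 69.1611
Denominator Σ(z_t−z̄)² = 107.4200
r_2 = 69.1611 / 107.4200 = 0.644

0.644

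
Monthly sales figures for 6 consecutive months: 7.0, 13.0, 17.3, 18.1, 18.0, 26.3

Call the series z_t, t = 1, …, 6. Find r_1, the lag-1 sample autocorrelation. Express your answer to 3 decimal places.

Mean z̄ = (7.0 + 13.0 + 17.3 + 18.1 + 18.0 + 26.3)/6 = 16.6167
Σ(z_t−z̄)(z_{t+1}−z̄) = (34.7803) + (-2.4714) + (1.0136) + (2.0519) + (13.3953) = 48.7697
Denominator Σ(z_t−z̄)² = 203.9083
r_1 = 48.7697 / 203.9083 = 0.239

0.239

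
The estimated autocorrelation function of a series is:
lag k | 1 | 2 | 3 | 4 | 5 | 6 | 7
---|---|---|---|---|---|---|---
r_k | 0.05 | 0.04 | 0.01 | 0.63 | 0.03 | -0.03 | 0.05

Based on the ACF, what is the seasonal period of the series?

The largest autocorrelation is r_4 = 0.63; the remaining lags stay at or below 0.05.
The dominant spike at lag 4 indicates a seasonal period of 4.

4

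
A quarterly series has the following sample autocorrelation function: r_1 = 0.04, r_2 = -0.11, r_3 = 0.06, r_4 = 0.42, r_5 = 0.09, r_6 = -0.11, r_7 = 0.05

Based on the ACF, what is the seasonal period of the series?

The largest autocorrelation is r_4 = 0.42; the remaining lags stay at or below 0.09.
The dominant spike at lag 4 indicates a seasonal period of 4.

4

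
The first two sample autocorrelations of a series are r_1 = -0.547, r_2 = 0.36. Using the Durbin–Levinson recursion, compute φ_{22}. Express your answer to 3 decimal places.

0.087

φ_{22} = (r_2 − r_1²) / (1 − r_1²)
r_1² = (-0.547)² = 0.299209
Numerator = 0.36 − 0.2992 = 0.0608; denominator = 1 − 0.2992 = 0.7008
φ_{22} = 0.0608 / 0.7008 = 0.087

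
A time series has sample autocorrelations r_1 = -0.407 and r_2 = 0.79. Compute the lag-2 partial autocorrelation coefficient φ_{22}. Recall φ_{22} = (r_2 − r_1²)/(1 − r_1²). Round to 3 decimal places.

φ_{22} = (r_2 − r_1²) / (1 − r_1²)
r_1² = (-0.407)² = 0.165649
Numerator = 0.79 − 0.1656 = 0.6244; denominator = 1 − 0.1656 = 0.8344
φ_{22} = 0.6244 / 0.8344 = 0.748

0.748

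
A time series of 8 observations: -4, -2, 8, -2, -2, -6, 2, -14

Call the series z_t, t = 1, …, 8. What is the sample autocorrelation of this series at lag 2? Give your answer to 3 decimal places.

0.110

Mean z̄ = (-4 − 2 + 8 − 2 − 2 − 6 + 2 − 14)/8 = -2.5000
Deviations from mean: -1.5000, 0.5000, 10.5000, 0.5000, 0.5000, -3.5000, 4.5000, -11.5000
Numerator Σ_{t=1}^{6}(z_t−z̄)(z_{t+2}−z̄) = 30.5000
Denominator Σ(z_t−z̄)² = 278.0000
r_2 = 30.5000 / 278.0000 = 0.110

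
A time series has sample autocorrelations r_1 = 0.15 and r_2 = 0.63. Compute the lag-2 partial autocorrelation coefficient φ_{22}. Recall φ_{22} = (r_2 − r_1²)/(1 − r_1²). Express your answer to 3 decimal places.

0.621

φ_{22} = (r_2 − r_1²) / (1 − r_1²)
r_1² = (0.15)² = 0.0225
Numerator = 0.63 − 0.0225 = 0.6075; denominator = 1 − 0.0225 = 0.9775
φ_{22} = 0.6075 / 0.9775 = 0.621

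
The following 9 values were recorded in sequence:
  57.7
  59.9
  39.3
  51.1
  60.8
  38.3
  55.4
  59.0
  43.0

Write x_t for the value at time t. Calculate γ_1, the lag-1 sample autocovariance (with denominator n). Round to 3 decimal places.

-28.707

Mean x̄ = (57.7 + 59.9 + 39.3 + 51.1 + 60.8 + 38.3 + 55.4 + 59.0 + 43.0)/9 = 51.6111
Σ_{t=1}^{8}(x_t−x̄)(x_{t+1}−x̄) = -258.3590
γ_1 = -258.3590 / 9 = -28.707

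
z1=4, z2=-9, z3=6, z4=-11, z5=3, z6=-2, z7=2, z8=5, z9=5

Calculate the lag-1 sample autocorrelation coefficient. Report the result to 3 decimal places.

Mean z̄ = (4 − 9 + 6 − 11 + 3 − 2 + 2 + 5 + 5)/9 = 0.3333
Numerator Σ_{t=1}^{8}(z_t−z̄)(z_{t+1}−z̄) = -162.1111
Denominator Σ(z_t−z̄)² = 320.0000
r_1 = -162.1111 / 320.0000 = -0.507

-0.507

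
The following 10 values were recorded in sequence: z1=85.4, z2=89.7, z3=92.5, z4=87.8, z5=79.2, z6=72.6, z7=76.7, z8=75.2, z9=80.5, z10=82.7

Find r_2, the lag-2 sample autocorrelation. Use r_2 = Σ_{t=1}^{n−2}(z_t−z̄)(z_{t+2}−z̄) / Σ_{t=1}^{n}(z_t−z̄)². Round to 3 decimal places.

0.207

Mean z̄ = (85.4 + 89.7 + 92.5 + 87.8 + 79.2 + 72.6 + 76.7 + 75.2 + 80.5 + 82.7)/10 = 82.2300
Numerator Σ_{t=1}^{8}(z_t−z̄)(z_{t+2}−z̄) = 80.1242
Denominator Σ(z_t−z̄)² = 387.4810
r_2 = 80.1242 / 387.4810 = 0.207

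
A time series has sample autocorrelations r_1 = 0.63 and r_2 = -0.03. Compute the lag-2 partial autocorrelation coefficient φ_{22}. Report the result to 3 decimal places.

-0.708

φ_{22} = (r_2 − r_1²) / (1 − r_1²)
r_1² = (0.63)² = 0.3969
Numerator = -0.03 − 0.3969 = -0.4269; denominator = 1 − 0.3969 = 0.6031
φ_{22} = -0.4269 / 0.6031 = -0.708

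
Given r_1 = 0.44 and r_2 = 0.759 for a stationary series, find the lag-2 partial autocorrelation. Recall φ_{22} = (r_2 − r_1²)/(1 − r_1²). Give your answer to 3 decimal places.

0.701

φ_{22} = (r_2 − r_1²) / (1 − r_1²)
r_1² = (0.44)² = 0.1936
Numerator = 0.759 − 0.1936 = 0.5654; denominator = 1 − 0.1936 = 0.8064
φ_{22} = 0.5654 / 0.8064 = 0.701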